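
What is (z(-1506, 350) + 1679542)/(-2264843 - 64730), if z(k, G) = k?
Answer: -1678036/2329573 ≈ -0.72032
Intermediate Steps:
(z(-1506, 350) + 1679542)/(-2264843 - 64730) = (-1506 + 1679542)/(-2264843 - 64730) = 1678036/(-2329573) = 1678036*(-1/2329573) = -1678036/2329573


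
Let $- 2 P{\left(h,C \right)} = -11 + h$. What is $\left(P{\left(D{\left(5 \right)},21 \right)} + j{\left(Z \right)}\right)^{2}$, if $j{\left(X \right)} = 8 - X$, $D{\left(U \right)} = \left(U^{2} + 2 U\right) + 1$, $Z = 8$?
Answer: $\frac{625}{4} \approx 156.25$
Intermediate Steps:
$D{\left(U \right)} = 1 + U^{2} + 2 U$
$P{\left(h,C \right)} = \frac{11}{2} - \frac{h}{2}$ ($P{\left(h,C \right)} = - \frac{-11 + h}{2} = \frac{11}{2} - \frac{h}{2}$)
$\left(P{\left(D{\left(5 \right)},21 \right)} + j{\left(Z \right)}\right)^{2} = \left(\left(\frac{11}{2} - \frac{1 + 5^{2} + 2 \cdot 5}{2}\right) + \left(8 - 8\right)\right)^{2} = \left(\left(\frac{11}{2} - \frac{1 + 25 + 10}{2}\right) + \left(8 - 8\right)\right)^{2} = \left(\left(\frac{11}{2} - 18\right) + 0\right)^{2} = \left(- \frac{25}{2} + 0\right)^{2} = \left(- \frac{25}{2}\right)^{2} = \frac{625}{4}$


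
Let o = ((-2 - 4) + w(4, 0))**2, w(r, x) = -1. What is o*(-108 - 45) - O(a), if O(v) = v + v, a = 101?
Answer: -7699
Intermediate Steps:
o = 49 (o = ((-2 - 4) - 1)**2 = (-6 - 1)**2 = (-7)**2 = 49)
O(v) = 2*v
o*(-108 - 45) - O(a) = 49*(-108 - 45) - 2*101 = 49*(-153) - 1*202 = -7497 - 202 = -7699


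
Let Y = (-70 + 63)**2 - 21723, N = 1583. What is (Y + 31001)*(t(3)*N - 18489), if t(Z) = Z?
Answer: -128152980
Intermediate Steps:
Y = -21674 (Y = (-7)**2 - 21723 = 49 - 21723 = -21674)
(Y + 31001)*(t(3)*N - 18489) = (-21674 + 31001)*(3*1583 - 18489) = 9327*(4749 - 18489) = 9327*(-13740) = -128152980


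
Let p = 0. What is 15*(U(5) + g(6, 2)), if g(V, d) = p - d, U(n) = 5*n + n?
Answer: 420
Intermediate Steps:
U(n) = 6*n
g(V, d) = -d (g(V, d) = 0 - d = -d)
15*(U(5) + g(6, 2)) = 15*(6*5 - 1*2) = 15*(30 - 2) = 15*28 = 420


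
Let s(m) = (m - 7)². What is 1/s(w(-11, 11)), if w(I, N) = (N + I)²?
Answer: 1/49 ≈ 0.020408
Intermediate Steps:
w(I, N) = (I + N)²
s(m) = (-7 + m)²
1/s(w(-11, 11)) = 1/((-7 + (-11 + 11)²)²) = 1/((-7 + 0²)²) = 1/((-7 + 0)²) = 1/((-7)²) = 1/49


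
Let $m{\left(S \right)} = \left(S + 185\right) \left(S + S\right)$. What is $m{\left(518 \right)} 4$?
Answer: $2913232$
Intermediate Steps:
$m{\left(S \right)} = 2 S \left(185 + S\right)$ ($m{\left(S \right)} = \left(185 + S\right) 2 S = 2 S \left(185 + S\right)$)
$m{\left(518 \right)} 4 = 2 \cdot 518 \left(185 + 518\right) 4 = 2 \cdot 518 \cdot 703 \cdot 4 = 728308 \cdot 4 = 2913232$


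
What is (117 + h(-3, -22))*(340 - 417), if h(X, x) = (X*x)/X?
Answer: -7315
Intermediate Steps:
h(X, x) = x
(117 + h(-3, -22))*(340 - 417) = (117 - 22)*(340 - 417) = 95*(-77) = -7315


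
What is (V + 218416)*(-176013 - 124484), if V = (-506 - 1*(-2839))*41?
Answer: -94376792293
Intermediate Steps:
V = 95653 (V = (-506 + 2839)*41 = 2333*41 = 95653)
(V + 218416)*(-176013 - 124484) = (95653 + 218416)*(-176013 - 124484) = 314069*(-300497) = -94376792293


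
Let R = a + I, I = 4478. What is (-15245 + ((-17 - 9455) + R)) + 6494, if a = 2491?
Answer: -11254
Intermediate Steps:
R = 6969 (R = 2491 + 4478 = 6969)
(-15245 + ((-17 - 9455) + R)) + 6494 = (-15245 + ((-17 - 9455) + 6969)) + 6494 = (-15245 + (-9472 + 6969)) + 6494 = (-15245 - 2503) + 6494 = -17748 + 6494 = -11254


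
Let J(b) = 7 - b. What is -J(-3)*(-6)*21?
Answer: 1260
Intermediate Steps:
-J(-3)*(-6)*21 = -(7 - 1*(-3))*(-6)*21 = -(7 + 3)*(-6)*21 = -10*(-6)*21 = -(-60)*21 = -1*(-1260) = 1260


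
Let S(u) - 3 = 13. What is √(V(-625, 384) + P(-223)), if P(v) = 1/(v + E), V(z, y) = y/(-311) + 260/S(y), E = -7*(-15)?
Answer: √20210304211/36698 ≈ 3.8739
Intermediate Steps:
S(u) = 16 (S(u) = 3 + 13 = 16)
E = 105
V(z, y) = 65/4 - y/311 (V(z, y) = y/(-311) + 260/16 = y*(-1/311) + 260*(1/16) = -y/311 + 65/4 = 65/4 - y/311)
P(v) = 1/(105 + v) (P(v) = 1/(v + 105) = 1/(105 + v))
√(V(-625, 384) + P(-223)) = √((65/4 - 1/311*384) + 1/(105 - 223)) = √((65/4 - 384/311) + 1/(-118)) = √(18679/1244 - 1/118) = √(1101439/73396) = √20210304211/36698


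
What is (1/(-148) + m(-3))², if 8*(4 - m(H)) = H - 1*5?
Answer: 546121/21904 ≈ 24.932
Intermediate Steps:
m(H) = 37/8 - H/8 (m(H) = 4 - (H - 1*5)/8 = 4 - (H - 5)/8 = 4 - (-5 + H)/8 = 4 + (5/8 - H/8) = 37/8 - H/8)
(1/(-148) + m(-3))² = (1/(-148) + (37/8 - ⅛*(-3)))² = (-1/148 + (37/8 + 3/8))² = (-1/148 + 5)² = (739/148)² = 546121/21904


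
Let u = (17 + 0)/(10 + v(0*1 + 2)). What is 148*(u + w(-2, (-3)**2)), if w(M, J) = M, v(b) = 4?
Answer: -814/7 ≈ -116.29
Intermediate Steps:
u = 17/14 (u = (17 + 0)/(10 + 4) = 17/14 ≈ 1.2143)
148*(u + w(-2, (-3)**2)) = 148*(17/14 - 2) = 148*(-11/14) = -814/7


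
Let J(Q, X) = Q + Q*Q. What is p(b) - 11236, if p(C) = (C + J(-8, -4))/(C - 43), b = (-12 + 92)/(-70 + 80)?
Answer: -393324/35 ≈ -11238.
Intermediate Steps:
J(Q, X) = Q + Q**2
b = 8 (b = 80/10 = 80*(1/10) = 8)
p(C) = (56 + C)/(-43 + C) (p(C) = (C - 8*(1 - 8))/(C - 43) = (C - 8*(-7))/(-43 + C) = (C + 56)/(-43 + C) = (56 + C)/(-43 + C))
p(b) - 11236 = (56 + 8)/(-43 + 8) - 11236 = 64/(-35) - 11236 = -1/35*64 - 11236 = -64/35 - 11236 = -393324/35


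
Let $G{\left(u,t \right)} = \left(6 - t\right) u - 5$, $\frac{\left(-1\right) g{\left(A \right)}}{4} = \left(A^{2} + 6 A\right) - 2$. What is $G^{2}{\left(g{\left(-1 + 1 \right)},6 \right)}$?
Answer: $25$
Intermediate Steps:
$g{\left(A \right)} = 8 - 24 A - 4 A^{2}$ ($g{\left(A \right)} = - 4 \left(\left(A^{2} + 6 A\right) - 2\right) = - 4 \left(-2 + A^{2} + 6 A\right) = 8 - 24 A - 4 A^{2}$)
$G{\left(u,t \right)} = -5 + u \left(6 - t\right)$ ($G{\left(u,t \right)} = u \left(6 - t\right) - 5 = -5 + u \left(6 - t\right)$)
$G^{2}{\left(g{\left(-1 + 1 \right)},6 \right)} = \left(-5 + 6 \left(8 - 24 \left(-1 + 1\right) - 4 \left(-1 + 1\right)^{2}\right) - 6 \left(8 - 24 \left(-1 + 1\right) - 4 \left(-1 + 1\right)^{2}\right)\right)^{2} = \left(-5 + 6 \left(8 - 0 - 4 \cdot 0^{2}\right) - 6 \left(8 - 0 - 4 \cdot 0^{2}\right)\right)^{2} = \left(-5 + 6 \left(8 + 0 - 0\right) - 6 \left(8 + 0 - 0\right)\right)^{2} = \left(-5 + 6 \left(8 + 0 + 0\right) - 6 \left(8 + 0 + 0\right)\right)^{2} = \left(-5 + 6 \cdot 8 - 6 \cdot 8\right)^{2} = \left(-5 + 48 - 48\right)^{2} = \left(-5\right)^{2} = 25$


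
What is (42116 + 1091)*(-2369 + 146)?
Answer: -96049161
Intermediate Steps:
(42116 + 1091)*(-2369 + 146) = 43207*(-2223) = -96049161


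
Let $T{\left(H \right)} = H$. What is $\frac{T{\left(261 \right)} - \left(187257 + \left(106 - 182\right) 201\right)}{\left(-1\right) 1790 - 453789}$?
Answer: $\frac{171720}{455579} \approx 0.37693$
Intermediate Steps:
$\frac{T{\left(261 \right)} - \left(187257 + \left(106 - 182\right) 201\right)}{\left(-1\right) 1790 - 453789} = \frac{261 - \left(187257 + \left(106 - 182\right) 201\right)}{\left(-1\right) 1790 - 453789} = \frac{261 - \left(187257 - 15276\right)}{-1790 - 453789} = \frac{261 - 171981}{-455579} = \left(261 + \left(-187257 + 15276\right)\right) \left(- \frac{1}{455579}\right) = \left(261 - 171981\right) \left(- \frac{1}{455579}\right) = \left(-171720\right) \left(- \frac{1}{455579}\right) = \frac{171720}{455579}$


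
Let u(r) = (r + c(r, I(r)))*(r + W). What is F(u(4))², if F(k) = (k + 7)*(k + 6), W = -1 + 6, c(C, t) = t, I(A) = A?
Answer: 37970244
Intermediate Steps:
W = 5
u(r) = 2*r*(5 + r) (u(r) = (r + r)*(r + 5) = (2*r)*(5 + r) = 2*r*(5 + r))
F(k) = (6 + k)*(7 + k) (F(k) = (7 + k)*(6 + k) = (6 + k)*(7 + k))
F(u(4))² = (42 + (2*4*(5 + 4))² + 13*(2*4*(5 + 4)))² = (42 + (2*4*9)² + 13*(2*4*9))² = (42 + 72² + 13*72)² = (42 + 5184 + 936)² = 6162² = 37970244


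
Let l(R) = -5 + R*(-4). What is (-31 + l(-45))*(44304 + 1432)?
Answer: 6585984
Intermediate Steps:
l(R) = -5 - 4*R
(-31 + l(-45))*(44304 + 1432) = (-31 + (-5 - 4*(-45)))*(44304 + 1432) = (-31 + (-5 + 180))*45736 = (-31 + 175)*45736 = 144*45736 = 6585984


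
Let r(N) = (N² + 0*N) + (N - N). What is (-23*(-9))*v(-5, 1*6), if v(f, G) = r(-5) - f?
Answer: 6210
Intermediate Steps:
r(N) = N² (r(N) = (N² + 0) + 0 = N² + 0 = N²)
v(f, G) = 25 - f (v(f, G) = (-5)² - f = 25 - f)
(-23*(-9))*v(-5, 1*6) = (-23*(-9))*(25 - 1*(-5)) = 207*(25 + 5) = 207*30 = 6210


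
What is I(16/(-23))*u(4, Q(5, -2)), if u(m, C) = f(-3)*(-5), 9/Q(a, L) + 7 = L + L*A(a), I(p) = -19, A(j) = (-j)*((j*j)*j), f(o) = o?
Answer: -285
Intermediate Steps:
A(j) = -j⁴ (A(j) = (-j)*(j²*j) = (-j)*j³ = -j⁴)
Q(a, L) = 9/(-7 + L - L*a⁴) (Q(a, L) = 9/(-7 + (L + L*(-a⁴))) = 9/(-7 + (L - L*a⁴)) = 9/(-7 + L - L*a⁴))
u(m, C) = 15 (u(m, C) = -3*(-5) = 15)
I(16/(-23))*u(4, Q(5, -2)) = -19*15 = -285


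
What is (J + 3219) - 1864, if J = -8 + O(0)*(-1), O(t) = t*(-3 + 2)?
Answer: 1347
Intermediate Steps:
O(t) = -t (O(t) = t*(-1) = -t)
J = -8 (J = -8 - 1*0*(-1) = -8 + 0*(-1) = -8 + 0 = -8)
(J + 3219) - 1864 = (-8 + 3219) - 1864 = 3211 - 1864 = 1347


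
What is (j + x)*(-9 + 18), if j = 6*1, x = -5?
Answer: 9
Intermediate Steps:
j = 6
(j + x)*(-9 + 18) = (6 - 5)*(-9 + 18) = 1*9 = 9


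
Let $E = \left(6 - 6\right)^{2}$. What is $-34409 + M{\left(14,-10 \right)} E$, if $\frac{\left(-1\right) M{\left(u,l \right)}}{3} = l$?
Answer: $-34409$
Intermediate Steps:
$E = 0$ ($E = 0^{2} = 0$)
$M{\left(u,l \right)} = - 3 l$
$-34409 + M{\left(14,-10 \right)} E = -34409 + \left(-3\right) \left(-10\right) 0 = -34409 + 30 \cdot 0 = -34409 + 0 = -34409$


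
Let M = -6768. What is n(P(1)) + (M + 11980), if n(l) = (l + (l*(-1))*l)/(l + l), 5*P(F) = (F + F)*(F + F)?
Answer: 52121/10 ≈ 5212.1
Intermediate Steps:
P(F) = 4*F**2/5 (P(F) = ((F + F)*(F + F))/5 = ((2*F)*(2*F))/5 = (4*F**2)/5 = 4*F**2/5)
n(l) = (l - l**2)/(2*l) (n(l) = (l + (-l)*l)/((2*l)) = (1/(2*l))*(l - l**2) = (l - l**2)/(2*l))
n(P(1)) + (M + 11980) = (1/2 - 2*1**2/5) + (-6768 + 11980) = (1/2 - 2/5) + 5212 = 1/10 + 5212 = 52121/10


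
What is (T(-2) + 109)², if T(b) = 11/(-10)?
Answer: 1164241/100 ≈ 11642.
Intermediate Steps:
T(b) = -11/10 (T(b) = 11*(-⅒) = -11/10)
(T(-2) + 109)² = (-11/10 + 109)² = (1079/10)² = 1164241/100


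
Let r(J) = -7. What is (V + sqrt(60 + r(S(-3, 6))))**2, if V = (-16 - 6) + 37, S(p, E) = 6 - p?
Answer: (15 + sqrt(53))**2 ≈ 496.40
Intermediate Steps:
V = 15 (V = -22 + 37 = 15)
(V + sqrt(60 + r(S(-3, 6))))**2 = (15 + sqrt(60 - 7))**2 = (15 + sqrt(53))**2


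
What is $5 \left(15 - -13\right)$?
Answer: $140$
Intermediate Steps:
$5 \left(15 - -13\right) = 5 \left(15 + 13\right) = 5 \cdot 28 = 140$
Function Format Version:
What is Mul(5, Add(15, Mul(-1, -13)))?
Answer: 140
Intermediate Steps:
Mul(5, Add(15, Mul(-1, -13))) = Mul(5, Add(15, 13)) = Mul(5, 28) = 140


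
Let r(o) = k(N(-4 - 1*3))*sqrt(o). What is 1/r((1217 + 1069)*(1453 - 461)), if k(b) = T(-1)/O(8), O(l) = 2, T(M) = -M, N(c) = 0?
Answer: sqrt(3937)/47244 ≈ 0.0013281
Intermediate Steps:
k(b) = 1/2 (k(b) = -1*(-1)/2 = 1*(1/2) = 1/2)
r(o) = sqrt(o)/2
1/r((1217 + 1069)*(1453 - 461)) = 1/(sqrt((1217 + 1069)*(1453 - 461))/2) = 1/(sqrt(2286*992)/2) = 1/(sqrt(2267712)/2) = 1/((24*sqrt(3937))/2) = 1/(12*sqrt(3937)) = sqrt(3937)/47244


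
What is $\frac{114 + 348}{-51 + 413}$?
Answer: $\frac{231}{181} \approx 1.2762$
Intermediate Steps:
$\frac{114 + 348}{-51 + 413} = \frac{462}{362} = 462 \cdot \frac{1}{362} = \frac{231}{181}$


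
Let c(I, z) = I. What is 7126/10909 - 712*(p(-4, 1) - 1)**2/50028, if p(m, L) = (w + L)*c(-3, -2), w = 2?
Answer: -105055318/136438863 ≈ -0.76998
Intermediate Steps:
p(m, L) = -6 - 3*L (p(m, L) = (2 + L)*(-3) = -6 - 3*L)
7126/10909 - 712*(p(-4, 1) - 1)**2/50028 = 7126/10909 - 712*((-6 - 3*1) - 1)**2/50028 = 7126*(1/10909) - 712*((-6 - 3) - 1)**2*(1/50028) = 7126/10909 - 712*(-9 - 1)**2*(1/50028) = 7126/10909 - 712*(-10)**2*(1/50028) = 7126/10909 - 712*100*(1/50028) = 7126/10909 - 71200*1/50028 = 7126/10909 - 17800/12507 = -105055318/136438863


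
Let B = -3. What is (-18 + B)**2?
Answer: 441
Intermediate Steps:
(-18 + B)**2 = (-18 - 3)**2 = (-21)**2 = 441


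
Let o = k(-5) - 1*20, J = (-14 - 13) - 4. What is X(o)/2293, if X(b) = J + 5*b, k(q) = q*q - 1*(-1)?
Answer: -1/2293 ≈ -0.00043611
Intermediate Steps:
J = -31 (J = -27 - 4 = -31)
k(q) = 1 + q² (k(q) = q² + 1 = 1 + q²)
o = 6 (o = (1 + (-5)²) - 1*20 = (1 + 25) - 20 = 26 - 20 = 6)
X(b) = -31 + 5*b
X(o)/2293 = (-31 + 5*6)/2293 = (-31 + 30)*(1/2293) = -1*1/2293 = -1/2293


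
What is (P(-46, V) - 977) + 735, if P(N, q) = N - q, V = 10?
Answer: -298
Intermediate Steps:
(P(-46, V) - 977) + 735 = ((-46 - 1*10) - 977) + 735 = ((-46 - 10) - 977) + 735 = (-56 - 977) + 735 = -1033 + 735 = -298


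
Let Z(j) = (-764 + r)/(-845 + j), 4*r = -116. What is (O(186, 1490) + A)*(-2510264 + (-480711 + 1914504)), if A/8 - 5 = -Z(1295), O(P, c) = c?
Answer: -373989707762/225 ≈ -1.6622e+9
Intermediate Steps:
r = -29 (r = (1/4)*(-116) = -29)
Z(j) = -793/(-845 + j) (Z(j) = (-764 - 29)/(-845 + j) = -793/(-845 + j))
A = 12172/225 (A = 40 + 8*(-(-793)/(-845 + 1295)) = 40 + 8*(-(-793)/450) = 40 + 8*(-1*(-793/450)) = 40 + 8*(793/450) = 40 + 3172/225 = 12172/225 ≈ 54.098)
(O(186, 1490) + A)*(-2510264 + (-480711 + 1914504)) = (1490 + 12172/225)*(-2510264 + (-480711 + 1914504)) = 347422*(-2510264 + 1433793)/225 = (347422/225)*(-1076471) = -373989707762/225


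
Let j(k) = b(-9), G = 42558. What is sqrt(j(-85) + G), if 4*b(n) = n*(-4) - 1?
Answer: sqrt(170267)/2 ≈ 206.32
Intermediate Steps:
b(n) = -1/4 - n (b(n) = (n*(-4) - 1)/4 = (-4*n - 1)/4 = (-1 - 4*n)/4 = -1/4 - n)
j(k) = 35/4 (j(k) = -1/4 - 1*(-9) = -1/4 + 9 = 35/4)
sqrt(j(-85) + G) = sqrt(35/4 + 42558) = sqrt(170267/4) = sqrt(170267)/2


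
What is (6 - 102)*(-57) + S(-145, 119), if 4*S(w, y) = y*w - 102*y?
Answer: -7505/4 ≈ -1876.3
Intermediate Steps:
S(w, y) = -51*y/2 + w*y/4 (S(w, y) = (y*w - 102*y)/4 = (w*y - 102*y)/4 = (-102*y + w*y)/4 = -51*y/2 + w*y/4)
(6 - 102)*(-57) + S(-145, 119) = (6 - 102)*(-57) + (¼)*119*(-102 - 145) = -96*(-57) + (¼)*119*(-247) = 5472 - 29393/4 = -7505/4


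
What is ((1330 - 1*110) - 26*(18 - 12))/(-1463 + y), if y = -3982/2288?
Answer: -110656/152333 ≈ -0.72641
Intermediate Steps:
y = -181/104 (y = -3982*1/2288 = -181/104 ≈ -1.7404)
((1330 - 1*110) - 26*(18 - 12))/(-1463 + y) = ((1330 - 1*110) - 26*(18 - 12))/(-1463 - 181/104) = ((1330 - 110) - 26*6)/(-152333/104) = (1220 - 156)*(-104/152333) = 1064*(-104/152333) = -110656/152333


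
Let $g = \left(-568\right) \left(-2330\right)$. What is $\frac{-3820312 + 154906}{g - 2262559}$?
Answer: $\frac{3665406}{939119} \approx 3.903$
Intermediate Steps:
$g = 1323440$
$\frac{-3820312 + 154906}{g - 2262559} = \frac{-3820312 + 154906}{1323440 - 2262559} = - \frac{3665406}{-939119} = \left(-3665406\right) \left(- \frac{1}{939119}\right) = \frac{3665406}{939119}$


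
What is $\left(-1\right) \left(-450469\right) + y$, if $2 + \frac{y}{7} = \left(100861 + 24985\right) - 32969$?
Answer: $1100594$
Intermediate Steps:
$y = 650125$ ($y = -14 + 7 \left(\left(100861 + 24985\right) - 32969\right) = -14 + 7 \left(125846 - 32969\right) = -14 + 7 \cdot 92877 = -14 + 650139 = 650125$)
$\left(-1\right) \left(-450469\right) + y = \left(-1\right) \left(-450469\right) + 650125 = 450469 + 650125 = 1100594$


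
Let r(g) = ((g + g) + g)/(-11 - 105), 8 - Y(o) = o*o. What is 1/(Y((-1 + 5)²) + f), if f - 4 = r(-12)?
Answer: -29/7067 ≈ -0.0041036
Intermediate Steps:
Y(o) = 8 - o² (Y(o) = 8 - o*o = 8 - o²)
r(g) = -3*g/116 (r(g) = (2*g + g)/(-116) = (3*g)*(-1/116) = -3*g/116)
f = 125/29 (f = 4 - 3/116*(-12) = 4 + 9/29 = 125/29 ≈ 4.3103)
1/(Y((-1 + 5)²) + f) = 1/((8 - ((-1 + 5)²)²) + 125/29) = 1/((8 - (4²)²) + 125/29) = 1/((8 - 1*16²) + 125/29) = 1/((8 - 1*256) + 125/29) = 1/((8 - 256) + 125/29) = 1/(-248 + 125/29) = 1/(-7067/29) = -29/7067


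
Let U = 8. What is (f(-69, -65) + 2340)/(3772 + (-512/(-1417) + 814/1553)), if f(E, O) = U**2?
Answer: 2645122402/4151307773 ≈ 0.63718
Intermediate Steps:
f(E, O) = 64 (f(E, O) = 8**2 = 64)
(f(-69, -65) + 2340)/(3772 + (-512/(-1417) + 814/1553)) = (64 + 2340)/(3772 + (-512/(-1417) + 814/1553)) = 2404/(3772 + (-512*(-1/1417) + 814*(1/1553))) = 2404/(3772 + (512/1417 + 814/1553)) = 2404/(3772 + 1948574/2200601) = 2404/(8302615546/2200601) = 2404*(2200601/8302615546) = 2645122402/4151307773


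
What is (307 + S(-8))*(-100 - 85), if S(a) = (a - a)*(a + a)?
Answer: -56795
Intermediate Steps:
S(a) = 0 (S(a) = 0*(2*a) = 0)
(307 + S(-8))*(-100 - 85) = (307 + 0)*(-100 - 85) = 307*(-185) = -56795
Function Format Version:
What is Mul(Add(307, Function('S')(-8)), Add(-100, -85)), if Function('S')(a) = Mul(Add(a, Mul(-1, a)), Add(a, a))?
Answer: -56795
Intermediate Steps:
Function('S')(a) = 0 (Function('S')(a) = Mul(0, Mul(2, a)) = 0)
Mul(Add(307, Function('S')(-8)), Add(-100, -85)) = Mul(Add(307, 0), Add(-100, -85)) = Mul(307, -185) = -56795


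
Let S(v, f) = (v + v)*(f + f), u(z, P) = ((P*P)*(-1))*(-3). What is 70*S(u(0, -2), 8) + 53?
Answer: 26933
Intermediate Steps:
u(z, P) = 3*P² (u(z, P) = (P²*(-1))*(-3) = -P²*(-3) = 3*P²)
S(v, f) = 4*f*v (S(v, f) = (2*v)*(2*f) = 4*f*v)
70*S(u(0, -2), 8) + 53 = 70*(4*8*(3*(-2)²)) + 53 = 70*(4*8*(3*4)) + 53 = 70*(4*8*12) + 53 = 70*384 + 53 = 26880 + 53 = 26933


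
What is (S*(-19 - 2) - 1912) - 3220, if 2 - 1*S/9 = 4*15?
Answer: 5830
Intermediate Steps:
S = -522 (S = 18 - 36*15 = 18 - 9*60 = 18 - 540 = -522)
(S*(-19 - 2) - 1912) - 3220 = (-522*(-19 - 2) - 1912) - 3220 = (-522*(-21) - 1912) - 3220 = (10962 - 1912) - 3220 = 9050 - 3220 = 5830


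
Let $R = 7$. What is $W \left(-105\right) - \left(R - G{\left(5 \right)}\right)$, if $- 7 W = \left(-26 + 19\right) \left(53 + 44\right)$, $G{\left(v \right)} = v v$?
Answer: $-10167$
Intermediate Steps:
$G{\left(v \right)} = v^{2}$
$W = 97$ ($W = - \frac{\left(-26 + 19\right) \left(53 + 44\right)}{7} = - \frac{\left(-7\right) 97}{7} = \left(- \frac{1}{7}\right) \left(-679\right) = 97$)
$W \left(-105\right) - \left(R - G{\left(5 \right)}\right) = 97 \left(-105\right) + \left(\left(-1\right) 7 + 5^{2}\right) = -10185 + \left(-7 + 25\right) = -10185 + 18 = -10167$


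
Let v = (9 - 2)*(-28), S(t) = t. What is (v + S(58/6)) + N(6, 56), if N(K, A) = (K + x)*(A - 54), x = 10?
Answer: -463/3 ≈ -154.33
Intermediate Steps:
N(K, A) = (-54 + A)*(10 + K) (N(K, A) = (K + 10)*(A - 54) = (10 + K)*(-54 + A) = (-54 + A)*(10 + K))
v = -196 (v = 7*(-28) = -196)
(v + S(58/6)) + N(6, 56) = (-196 + 58/6) + (-540 - 54*6 + 10*56 + 56*6) = (-196 + 58*(⅙)) + (-540 - 324 + 560 + 336) = (-196 + 29/3) + 32 = -559/3 + 32 = -463/3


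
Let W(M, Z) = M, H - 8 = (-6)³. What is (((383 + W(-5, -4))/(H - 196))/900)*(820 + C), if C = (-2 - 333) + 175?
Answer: -693/1010 ≈ -0.68614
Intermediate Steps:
H = -208 (H = 8 + (-6)³ = 8 - 216 = -208)
C = -160 (C = -335 + 175 = -160)
(((383 + W(-5, -4))/(H - 196))/900)*(820 + C) = (((383 - 5)/(-208 - 196))/900)*(820 - 160) = ((378/(-404))*(1/900))*660 = ((378*(-1/404))*(1/900))*660 = -189/202*1/900*660 = -21/20200*660 = -693/1010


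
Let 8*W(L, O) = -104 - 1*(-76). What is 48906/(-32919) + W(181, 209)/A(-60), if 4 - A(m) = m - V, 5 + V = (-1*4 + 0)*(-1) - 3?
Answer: -2033051/1316760 ≈ -1.5440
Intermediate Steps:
W(L, O) = -7/2 (W(L, O) = (-104 - 1*(-76))/8 = (-104 + 76)/8 = (1/8)*(-28) = -7/2)
V = -4 (V = -5 + ((-1*4 + 0)*(-1) - 3) = -5 + ((-4 + 0)*(-1) - 3) = -5 + (-4*(-1) - 3) = -5 + (4 - 3) = -5 + 1 = -4)
A(m) = -m (A(m) = 4 - (m - 1*(-4)) = 4 - (m + 4) = 4 - (4 + m) = 4 + (-4 - m) = -m)
48906/(-32919) + W(181, 209)/A(-60) = 48906/(-32919) - 7/(2*((-1*(-60)))) = 48906*(-1/32919) - 7/2/60 = -16302/10973 - 7/2*1/60 = -16302/10973 - 7/120 = -2033051/1316760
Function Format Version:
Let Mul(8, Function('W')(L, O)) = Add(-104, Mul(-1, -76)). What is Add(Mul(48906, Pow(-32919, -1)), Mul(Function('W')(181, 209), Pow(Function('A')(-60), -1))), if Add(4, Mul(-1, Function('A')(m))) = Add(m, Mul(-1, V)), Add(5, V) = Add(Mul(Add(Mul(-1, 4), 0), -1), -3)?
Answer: Rational(-2033051, 1316760) ≈ -1.5440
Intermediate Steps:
Function('W')(L, O) = Rational(-7, 2) (Function('W')(L, O) = Mul(Rational(1, 8), Add(-104, Mul(-1, -76))) = Mul(Rational(1, 8), Add(-104, 76)) = Mul(Rational(1, 8), -28) = Rational(-7, 2))
V = -4 (V = Add(-5, Add(Mul(Add(Mul(-1, 4), 0), -1), -3)) = Add(-5, Add(Mul(Add(-4, 0), -1), -3)) = Add(-5, Add(Mul(-4, -1), -3)) = Add(-5, Add(4, -3)) = Add(-5, 1) = -4)
Function('A')(m) = Mul(-1, m) (Function('A')(m) = Add(4, Mul(-1, Add(m, Mul(-1, -4)))) = Add(4, Mul(-1, Add(m, 4))) = Add(4, Mul(-1, Add(4, m))) = Add(4, Add(-4, Mul(-1, m))) = Mul(-1, m))
Add(Mul(48906, Pow(-32919, -1)), Mul(Function('W')(181, 209), Pow(Function('A')(-60), -1))) = Add(Mul(48906, Pow(-32919, -1)), Mul(Rational(-7, 2), Pow(Mul(-1, -60), -1))) = Add(Mul(48906, Rational(-1, 32919)), Mul(Rational(-7, 2), Pow(60, -1))) = Add(Rational(-16302, 10973), Mul(Rational(-7, 2), Rational(1, 60))) = Add(Rational(-16302, 10973), Rational(-7, 120)) = Rational(-2033051, 1316760)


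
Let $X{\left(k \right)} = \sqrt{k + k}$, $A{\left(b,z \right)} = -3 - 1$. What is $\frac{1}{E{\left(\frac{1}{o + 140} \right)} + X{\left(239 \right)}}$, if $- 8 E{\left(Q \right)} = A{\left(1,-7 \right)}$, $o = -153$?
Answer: $- \frac{2}{1911} + \frac{4 \sqrt{478}}{1911} \approx 0.044716$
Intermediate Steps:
$A{\left(b,z \right)} = -4$ ($A{\left(b,z \right)} = -3 - 1 = -4$)
$X{\left(k \right)} = \sqrt{2} \sqrt{k}$ ($X{\left(k \right)} = \sqrt{2 k} = \sqrt{2} \sqrt{k}$)
$E{\left(Q \right)} = \frac{1}{2}$ ($E{\left(Q \right)} = \left(- \frac{1}{8}\right) \left(-4\right) = \frac{1}{2}$)
$\frac{1}{E{\left(\frac{1}{o + 140} \right)} + X{\left(239 \right)}} = \frac{1}{\frac{1}{2} + \sqrt{2} \sqrt{239}} = \frac{1}{\frac{1}{2} + \sqrt{478}}$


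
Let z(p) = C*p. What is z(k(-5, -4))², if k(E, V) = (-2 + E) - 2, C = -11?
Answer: 9801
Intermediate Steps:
k(E, V) = -4 + E
z(p) = -11*p
z(k(-5, -4))² = (-11*(-4 - 5))² = (-11*(-9))² = 99² = 9801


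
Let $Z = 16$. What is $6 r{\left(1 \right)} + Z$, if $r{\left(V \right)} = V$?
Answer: $22$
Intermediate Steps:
$6 r{\left(1 \right)} + Z = 6 \cdot 1 + 16 = 6 + 16 = 22$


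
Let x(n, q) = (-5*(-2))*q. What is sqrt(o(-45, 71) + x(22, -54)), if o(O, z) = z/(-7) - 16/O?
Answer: I*sqrt(6061405)/105 ≈ 23.448*I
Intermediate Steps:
o(O, z) = -16/O - z/7 (o(O, z) = z*(-1/7) - 16/O = -z/7 - 16/O = -16/O - z/7)
x(n, q) = 10*q
sqrt(o(-45, 71) + x(22, -54)) = sqrt((-16/(-45) - 1/7*71) + 10*(-54)) = sqrt((-16*(-1/45) - 71/7) - 540) = sqrt((16/45 - 71/7) - 540) = sqrt(-3083/315 - 540) = sqrt(-173183/315) = I*sqrt(6061405)/105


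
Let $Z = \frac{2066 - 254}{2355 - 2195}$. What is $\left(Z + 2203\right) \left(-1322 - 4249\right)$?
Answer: $- \frac{493440183}{40} \approx -1.2336 \cdot 10^{7}$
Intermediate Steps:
$Z = \frac{453}{40}$ ($Z = \frac{1812}{160} = 1812 \cdot \frac{1}{160} = \frac{453}{40} \approx 11.325$)
$\left(Z + 2203\right) \left(-1322 - 4249\right) = \left(\frac{453}{40} + 2203\right) \left(-1322 - 4249\right) = \frac{88573}{40} \left(-5571\right) = - \frac{493440183}{40}$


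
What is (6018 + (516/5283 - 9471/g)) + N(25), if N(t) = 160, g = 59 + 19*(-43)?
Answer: 8263437971/1334838 ≈ 6190.6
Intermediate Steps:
g = -758 (g = 59 - 817 = -758)
(6018 + (516/5283 - 9471/g)) + N(25) = (6018 + (516/5283 - 9471/(-758))) + 160 = (6018 + (516*(1/5283) - 9471*(-1/758))) + 160 = (6018 + (172/1761 + 9471/758)) + 160 = (6018 + 16808807/1334838) + 160 = 8049863891/1334838 + 160 = 8263437971/1334838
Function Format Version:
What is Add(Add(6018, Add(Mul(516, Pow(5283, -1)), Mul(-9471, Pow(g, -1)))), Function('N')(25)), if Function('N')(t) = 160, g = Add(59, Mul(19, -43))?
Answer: Rational(8263437971, 1334838) ≈ 6190.6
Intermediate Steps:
g = -758 (g = Add(59, -817) = -758)
Add(Add(6018, Add(Mul(516, Pow(5283, -1)), Mul(-9471, Pow(g, -1)))), Function('N')(25)) = Add(Add(6018, Add(Mul(516, Pow(5283, -1)), Mul(-9471, Pow(-758, -1)))), 160) = Add(Add(6018, Add(Mul(516, Rational(1, 5283)), Mul(-9471, Rational(-1, 758)))), 160) = Add(Add(6018, Add(Rational(172, 1761), Rational(9471, 758))), 160) = Add(Add(6018, Rational(16808807, 1334838)), 160) = Add(Rational(8049863891, 1334838), 160) = Rational(8263437971, 1334838)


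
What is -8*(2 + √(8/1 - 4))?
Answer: -32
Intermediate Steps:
-8*(2 + √(8/1 - 4)) = -8*(2 + √(8*1 - 4)) = -8*(2 + √(8 - 4)) = -8*(2 + √4) = -8*(2 + 2) = -8*4 = -32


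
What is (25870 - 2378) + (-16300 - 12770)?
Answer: -5578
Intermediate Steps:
(25870 - 2378) + (-16300 - 12770) = 23492 - 29070 = -5578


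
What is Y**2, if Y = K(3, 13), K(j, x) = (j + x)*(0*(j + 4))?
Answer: 0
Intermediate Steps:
K(j, x) = 0 (K(j, x) = (j + x)*(0*(4 + j)) = (j + x)*0 = 0)
Y = 0
Y**2 = 0**2 = 0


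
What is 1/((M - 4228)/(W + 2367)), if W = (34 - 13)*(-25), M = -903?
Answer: -1842/5131 ≈ -0.35899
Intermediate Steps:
W = -525 (W = 21*(-25) = -525)
1/((M - 4228)/(W + 2367)) = 1/((-903 - 4228)/(-525 + 2367)) = 1/(-5131/1842) = -1842/5131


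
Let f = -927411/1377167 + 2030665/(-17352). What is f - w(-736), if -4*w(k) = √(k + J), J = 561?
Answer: -2812657261727/23896601784 + 5*I*√7/4 ≈ -117.7 + 3.3072*I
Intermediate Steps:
w(k) = -√(561 + k)/4 (w(k) = -√(k + 561)/4 = -√(561 + k)/4)
f = -2812657261727/23896601784 (f = -927411*1/1377167 + 2030665*(-1/17352) = -927411/1377167 - 2030665/17352 = -2812657261727/23896601784 ≈ -117.70)
f - w(-736) = -2812657261727/23896601784 - (-1)*√(561 - 736)/4 = -2812657261727/23896601784 - (-1)*√(-175)/4 = -2812657261727/23896601784 - (-1)*5*I*√7/4 = -2812657261727/23896601784 - (-5)*I*√7/4 = -2812657261727/23896601784 + 5*I*√7/4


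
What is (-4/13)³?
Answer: -64/2197 ≈ -0.029131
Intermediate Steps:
(-4/13)³ = -64/2197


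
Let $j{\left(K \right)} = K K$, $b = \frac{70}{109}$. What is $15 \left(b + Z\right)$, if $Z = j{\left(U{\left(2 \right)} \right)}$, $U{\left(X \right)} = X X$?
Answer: $\frac{27210}{109} \approx 249.63$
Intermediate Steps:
$U{\left(X \right)} = X^{2}$
$b = \frac{70}{109}$ ($b = 70 \cdot \frac{1}{109} = \frac{70}{109} \approx 0.6422$)
$j{\left(K \right)} = K^{2}$
$Z = 16$ ($Z = \left(2^{2}\right)^{2} = 4^{2} = 16$)
$15 \left(b + Z\right) = 15 \left(\frac{70}{109} + 16\right) = 15 \cdot \frac{1814}{109} = \frac{27210}{109}$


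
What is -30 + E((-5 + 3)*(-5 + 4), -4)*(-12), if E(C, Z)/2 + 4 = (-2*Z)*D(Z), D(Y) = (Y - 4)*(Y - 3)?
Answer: -10686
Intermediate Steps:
D(Y) = (-4 + Y)*(-3 + Y)
E(C, Z) = -8 - 4*Z*(12 + Z² - 7*Z) (E(C, Z) = -8 + 2*((-2*Z)*(12 + Z² - 7*Z)) = -8 + 2*(-2*Z*(12 + Z² - 7*Z)) = -8 - 4*Z*(12 + Z² - 7*Z))
-30 + E((-5 + 3)*(-5 + 4), -4)*(-12) = -30 + (-8 - 4*(-4)*(12 + (-4)² - 7*(-4)))*(-12) = -30 + (-8 - 4*(-4)*(12 + 16 + 28))*(-12) = -30 + (-8 - 4*(-4)*56)*(-12) = -30 + (-8 + 896)*(-12) = -30 + 888*(-12) = -30 - 10656 = -10686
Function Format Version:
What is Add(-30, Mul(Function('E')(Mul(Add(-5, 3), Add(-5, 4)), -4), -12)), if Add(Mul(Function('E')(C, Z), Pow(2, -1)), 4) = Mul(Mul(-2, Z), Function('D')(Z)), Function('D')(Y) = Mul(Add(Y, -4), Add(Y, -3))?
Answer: -10686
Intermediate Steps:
Function('D')(Y) = Mul(Add(-4, Y), Add(-3, Y))
Function('E')(C, Z) = Add(-8, Mul(-4, Z, Add(12, Pow(Z, 2), Mul(-7, Z)))) (Function('E')(C, Z) = Add(-8, Mul(2, Mul(Mul(-2, Z), Add(12, Pow(Z, 2), Mul(-7, Z))))) = Add(-8, Mul(2, Mul(-2, Z, Add(12, Pow(Z, 2), Mul(-7, Z))))) = Add(-8, Mul(-4, Z, Add(12, Pow(Z, 2), Mul(-7, Z)))))
Add(-30, Mul(Function('E')(Mul(Add(-5, 3), Add(-5, 4)), -4), -12)) = Add(-30, Mul(Add(-8, Mul(-4, -4, Add(12, Pow(-4, 2), Mul(-7, -4)))), -12)) = Add(-30, Mul(Add(-8, Mul(-4, -4, Add(12, 16, 28))), -12)) = Add(-30, Mul(Add(-8, Mul(-4, -4, 56)), -12)) = Add(-30, Mul(Add(-8, 896), -12)) = Add(-30, Mul(888, -12)) = Add(-30, -10656) = -10686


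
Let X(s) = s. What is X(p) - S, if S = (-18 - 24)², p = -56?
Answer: -1820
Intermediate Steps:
S = 1764 (S = (-42)² = 1764)
X(p) - S = -56 - 1*1764 = -56 - 1764 = -1820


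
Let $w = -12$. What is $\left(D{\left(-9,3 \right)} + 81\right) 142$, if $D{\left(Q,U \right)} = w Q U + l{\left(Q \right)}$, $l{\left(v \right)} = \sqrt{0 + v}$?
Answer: $57510 + 426 i \approx 57510.0 + 426.0 i$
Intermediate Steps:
$l{\left(v \right)} = \sqrt{v}$
$D{\left(Q,U \right)} = \sqrt{Q} - 12 Q U$ ($D{\left(Q,U \right)} = - 12 Q U + \sqrt{Q} = \sqrt{Q} - 12 Q U$)
$\left(D{\left(-9,3 \right)} + 81\right) 142 = \left(\left(\sqrt{-9} - \left(-108\right) 3\right) + 81\right) 142 = \left(\left(3 i + 324\right) + 81\right) 142 = \left(\left(324 + 3 i\right) + 81\right) 142 = \left(405 + 3 i\right) 142 = 57510 + 426 i$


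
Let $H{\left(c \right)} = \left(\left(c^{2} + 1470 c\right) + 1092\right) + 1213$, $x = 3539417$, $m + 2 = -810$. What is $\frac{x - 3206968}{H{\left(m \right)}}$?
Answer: $- \frac{332449}{531991} \approx -0.62492$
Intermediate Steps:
$m = -812$ ($m = -2 - 810 = -812$)
$H{\left(c \right)} = 2305 + c^{2} + 1470 c$ ($H{\left(c \right)} = \left(1092 + c^{2} + 1470 c\right) + 1213 = 2305 + c^{2} + 1470 c$)
$\frac{x - 3206968}{H{\left(m \right)}} = \frac{3539417 - 3206968}{2305 + \left(-812\right)^{2} + 1470 \left(-812\right)} = \frac{332449}{2305 + 659344 - 1193640} = \frac{332449}{-531991} = 332449 \left(- \frac{1}{531991}\right) = - \frac{332449}{531991}$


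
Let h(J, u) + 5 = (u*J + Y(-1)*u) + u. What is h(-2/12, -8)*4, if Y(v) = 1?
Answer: -236/3 ≈ -78.667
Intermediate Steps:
h(J, u) = -5 + 2*u + J*u (h(J, u) = -5 + ((u*J + 1*u) + u) = -5 + ((J*u + u) + u) = -5 + ((u + J*u) + u) = -5 + (2*u + J*u) = -5 + 2*u + J*u)
h(-2/12, -8)*4 = (-5 + 2*(-8) - 2/12*(-8))*4 = (-5 - 16 - 2*1/12*(-8))*4 = (-5 - 16 - ⅙*(-8))*4 = (-5 - 16 + 4/3)*4 = -59/3*4 = -236/3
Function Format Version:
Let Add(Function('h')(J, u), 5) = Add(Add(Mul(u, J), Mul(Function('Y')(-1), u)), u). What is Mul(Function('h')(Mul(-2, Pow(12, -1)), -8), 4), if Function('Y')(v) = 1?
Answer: Rational(-236, 3) ≈ -78.667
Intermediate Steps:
Function('h')(J, u) = Add(-5, Mul(2, u), Mul(J, u)) (Function('h')(J, u) = Add(-5, Add(Add(Mul(u, J), Mul(1, u)), u)) = Add(-5, Add(Add(Mul(J, u), u), u)) = Add(-5, Add(Add(u, Mul(J, u)), u)) = Add(-5, Add(Mul(2, u), Mul(J, u))) = Add(-5, Mul(2, u), Mul(J, u)))
Mul(Function('h')(Mul(-2, Pow(12, -1)), -8), 4) = Mul(Add(-5, Mul(2, -8), Mul(Mul(-2, Pow(12, -1)), -8)), 4) = Mul(Add(-5, -16, Mul(Mul(-2, Rational(1, 12)), -8)), 4) = Mul(Add(-5, -16, Mul(Rational(-1, 6), -8)), 4) = Mul(Add(-5, -16, Rational(4, 3)), 4) = Mul(Rational(-59, 3), 4) = Rational(-236, 3)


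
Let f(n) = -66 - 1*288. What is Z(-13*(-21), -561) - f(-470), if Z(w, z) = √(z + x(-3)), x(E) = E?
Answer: 354 + 2*I*√141 ≈ 354.0 + 23.749*I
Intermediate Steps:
f(n) = -354 (f(n) = -66 - 288 = -354)
Z(w, z) = √(-3 + z) (Z(w, z) = √(z - 3) = √(-3 + z))
Z(-13*(-21), -561) - f(-470) = √(-3 - 561) - 1*(-354) = √(-564) + 354 = 2*I*√141 + 354 = 354 + 2*I*√141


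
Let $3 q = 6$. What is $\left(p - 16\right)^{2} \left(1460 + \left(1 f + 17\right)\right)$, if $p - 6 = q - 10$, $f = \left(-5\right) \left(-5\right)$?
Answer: $486648$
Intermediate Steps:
$f = 25$
$q = 2$ ($q = \frac{1}{3} \cdot 6 = 2$)
$p = -2$ ($p = 6 + \left(2 - 10\right) = 6 - 8 = -2$)
$\left(p - 16\right)^{2} \left(1460 + \left(1 f + 17\right)\right) = \left(-2 - 16\right)^{2} \left(1460 + \left(1 \cdot 25 + 17\right)\right) = \left(-18\right)^{2} \left(1460 + \left(25 + 17\right)\right) = 324 \left(1460 + 42\right) = 324 \cdot 1502 = 486648$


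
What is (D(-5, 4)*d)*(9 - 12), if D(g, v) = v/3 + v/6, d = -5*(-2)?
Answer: -60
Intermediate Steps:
d = 10
D(g, v) = v/2 (D(g, v) = v*(⅓) + v*(⅙) = v/3 + v/6 = v/2)
(D(-5, 4)*d)*(9 - 12) = (((½)*4)*10)*(9 - 12) = (2*10)*(-3) = 20*(-3) = -60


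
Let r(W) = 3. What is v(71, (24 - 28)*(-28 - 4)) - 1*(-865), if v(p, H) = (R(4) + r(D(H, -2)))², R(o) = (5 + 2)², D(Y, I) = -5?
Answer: 3569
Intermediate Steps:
R(o) = 49 (R(o) = 7² = 49)
v(p, H) = 2704 (v(p, H) = (49 + 3)² = 52² = 2704)
v(71, (24 - 28)*(-28 - 4)) - 1*(-865) = 2704 - 1*(-865) = 2704 + 865 = 3569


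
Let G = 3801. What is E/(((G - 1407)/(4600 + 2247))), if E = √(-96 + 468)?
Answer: 6847*√93/1197 ≈ 55.163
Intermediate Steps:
E = 2*√93 (E = √372 = 2*√93 ≈ 19.287)
E/(((G - 1407)/(4600 + 2247))) = (2*√93)/(((3801 - 1407)/(4600 + 2247))) = (2*√93)/((2394/6847)) = (2*√93)/((2394*(1/6847))) = (2*√93)/(2394/6847) = (2*√93)*(6847/2394) = 6847*√93/1197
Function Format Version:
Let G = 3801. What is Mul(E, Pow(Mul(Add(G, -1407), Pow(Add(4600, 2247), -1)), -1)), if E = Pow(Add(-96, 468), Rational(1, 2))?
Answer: Mul(Rational(6847, 1197), Pow(93, Rational(1, 2))) ≈ 55.163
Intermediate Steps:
E = Mul(2, Pow(93, Rational(1, 2))) (E = Pow(372, Rational(1, 2)) = Mul(2, Pow(93, Rational(1, 2))) ≈ 19.287)
Mul(E, Pow(Mul(Add(G, -1407), Pow(Add(4600, 2247), -1)), -1)) = Mul(Mul(2, Pow(93, Rational(1, 2))), Pow(Mul(Add(3801, -1407), Pow(Add(4600, 2247), -1)), -1)) = Mul(Mul(2, Pow(93, Rational(1, 2))), Pow(Mul(2394, Pow(6847, -1)), -1)) = Mul(Mul(2, Pow(93, Rational(1, 2))), Pow(Mul(2394, Rational(1, 6847)), -1)) = Mul(Mul(2, Pow(93, Rational(1, 2))), Pow(Rational(2394, 6847), -1)) = Mul(Mul(2, Pow(93, Rational(1, 2))), Rational(6847, 2394)) = Mul(Rational(6847, 1197), Pow(93, Rational(1, 2)))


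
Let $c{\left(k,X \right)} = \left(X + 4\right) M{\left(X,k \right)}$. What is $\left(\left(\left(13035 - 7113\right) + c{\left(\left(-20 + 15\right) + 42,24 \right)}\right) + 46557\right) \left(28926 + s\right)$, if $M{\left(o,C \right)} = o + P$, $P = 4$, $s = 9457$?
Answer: $2044393729$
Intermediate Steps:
$M{\left(o,C \right)} = 4 + o$ ($M{\left(o,C \right)} = o + 4 = 4 + o$)
$c{\left(k,X \right)} = \left(4 + X\right)^{2}$ ($c{\left(k,X \right)} = \left(X + 4\right) \left(4 + X\right) = \left(4 + X\right) \left(4 + X\right) = \left(4 + X\right)^{2}$)
$\left(\left(\left(13035 - 7113\right) + c{\left(\left(-20 + 15\right) + 42,24 \right)}\right) + 46557\right) \left(28926 + s\right) = \left(\left(\left(13035 - 7113\right) + \left(4 + 24\right)^{2}\right) + 46557\right) \left(28926 + 9457\right) = \left(\left(5922 + 28^{2}\right) + 46557\right) 38383 = \left(\left(5922 + 784\right) + 46557\right) 38383 = \left(6706 + 46557\right) 38383 = 53263 \cdot 38383 = 2044393729$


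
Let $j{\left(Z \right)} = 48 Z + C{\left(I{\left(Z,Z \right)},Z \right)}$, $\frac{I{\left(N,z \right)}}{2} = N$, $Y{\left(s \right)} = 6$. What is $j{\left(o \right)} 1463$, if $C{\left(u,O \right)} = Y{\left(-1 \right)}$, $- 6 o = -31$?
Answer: $371602$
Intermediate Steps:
$o = \frac{31}{6}$ ($o = \left(- \frac{1}{6}\right) \left(-31\right) = \frac{31}{6} \approx 5.1667$)
$I{\left(N,z \right)} = 2 N$
$C{\left(u,O \right)} = 6$
$j{\left(Z \right)} = 6 + 48 Z$ ($j{\left(Z \right)} = 48 Z + 6 = 6 + 48 Z$)
$j{\left(o \right)} 1463 = \left(6 + 48 \cdot \frac{31}{6}\right) 1463 = \left(6 + 248\right) 1463 = 254 \cdot 1463 = 371602$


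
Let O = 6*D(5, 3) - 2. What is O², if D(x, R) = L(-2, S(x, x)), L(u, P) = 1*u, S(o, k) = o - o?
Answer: 196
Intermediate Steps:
S(o, k) = 0
L(u, P) = u
D(x, R) = -2
O = -14 (O = 6*(-2) - 2 = -12 - 2 = -14)
O² = (-14)² = 196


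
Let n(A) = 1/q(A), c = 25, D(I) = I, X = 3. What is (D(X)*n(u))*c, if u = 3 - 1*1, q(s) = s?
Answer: 75/2 ≈ 37.500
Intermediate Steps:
u = 2 (u = 3 - 1 = 2)
n(A) = 1/A
(D(X)*n(u))*c = (3/2)*25 = 75/2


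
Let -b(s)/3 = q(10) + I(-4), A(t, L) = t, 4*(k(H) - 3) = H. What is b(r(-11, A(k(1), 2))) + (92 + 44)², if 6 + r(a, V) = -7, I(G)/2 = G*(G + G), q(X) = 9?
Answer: 18277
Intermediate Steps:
k(H) = 3 + H/4
I(G) = 4*G² (I(G) = 2*(G*(G + G)) = 2*(G*(2*G)) = 2*(2*G²) = 4*G²)
r(a, V) = -13 (r(a, V) = -6 - 7 = -13)
b(s) = -219 (b(s) = -3*(9 + 4*(-4)²) = -3*(9 + 4*16) = -3*(9 + 64) = -3*73 = -219)
b(r(-11, A(k(1), 2))) + (92 + 44)² = -219 + (92 + 44)² = -219 + 136² = -219 + 18496 = 18277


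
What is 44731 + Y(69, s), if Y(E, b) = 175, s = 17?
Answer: 44906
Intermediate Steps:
44731 + Y(69, s) = 44731 + 175 = 44906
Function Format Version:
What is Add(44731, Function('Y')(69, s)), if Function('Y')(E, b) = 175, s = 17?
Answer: 44906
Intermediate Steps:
Add(44731, Function('Y')(69, s)) = Add(44731, 175) = 44906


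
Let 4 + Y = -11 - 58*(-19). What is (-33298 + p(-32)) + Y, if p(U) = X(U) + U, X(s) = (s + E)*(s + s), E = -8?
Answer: -29683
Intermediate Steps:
X(s) = 2*s*(-8 + s) (X(s) = (s - 8)*(s + s) = (-8 + s)*(2*s) = 2*s*(-8 + s))
Y = 1087 (Y = -4 + (-11 - 58*(-19)) = -4 + (-11 + 1102) = -4 + 1091 = 1087)
p(U) = U + 2*U*(-8 + U) (p(U) = 2*U*(-8 + U) + U = U + 2*U*(-8 + U))
(-33298 + p(-32)) + Y = (-33298 - 32*(-15 + 2*(-32))) + 1087 = (-33298 - 32*(-15 - 64)) + 1087 = (-33298 - 32*(-79)) + 1087 = (-33298 + 2528) + 1087 = -30770 + 1087 = -29683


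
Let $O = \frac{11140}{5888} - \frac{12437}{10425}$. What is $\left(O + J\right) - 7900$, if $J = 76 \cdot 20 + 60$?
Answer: $- \frac{96973465639}{15345600} \approx -6319.3$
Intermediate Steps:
$O = \frac{10726361}{15345600}$ ($O = 11140 \cdot \frac{1}{5888} - \frac{12437}{10425} = \frac{2785}{1472} - \frac{12437}{10425} = \frac{10726361}{15345600} \approx 0.69899$)
$J = 1580$ ($J = 1520 + 60 = 1580$)
$\left(O + J\right) - 7900 = \left(\frac{10726361}{15345600} + 1580\right) - 7900 = \frac{24256774361}{15345600} - 7900 = - \frac{96973465639}{15345600}$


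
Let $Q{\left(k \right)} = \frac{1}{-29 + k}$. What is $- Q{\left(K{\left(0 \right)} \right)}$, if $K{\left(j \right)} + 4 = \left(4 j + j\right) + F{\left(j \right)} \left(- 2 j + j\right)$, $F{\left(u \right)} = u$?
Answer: $\frac{1}{33} \approx 0.030303$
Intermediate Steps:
$K{\left(j \right)} = -4 - j^{2} + 5 j$ ($K{\left(j \right)} = -4 + \left(\left(4 j + j\right) + j \left(- 2 j + j\right)\right) = -4 + \left(5 j + j \left(- j\right)\right) = -4 - \left(j^{2} - 5 j\right) = -4 - j^{2} + 5 j$)
$- Q{\left(K{\left(0 \right)} \right)} = - \frac{1}{-29 - 4} = - \frac{1}{-33} = \left(-1\right) \left(- \frac{1}{33}\right) = \frac{1}{33}$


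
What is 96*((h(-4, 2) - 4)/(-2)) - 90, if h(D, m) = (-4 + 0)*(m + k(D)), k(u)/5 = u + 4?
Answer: 486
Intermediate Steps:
k(u) = 20 + 5*u (k(u) = 5*(u + 4) = 5*(4 + u) = 20 + 5*u)
h(D, m) = -80 - 20*D - 4*m (h(D, m) = (-4 + 0)*(m + (20 + 5*D)) = -4*(20 + m + 5*D) = -80 - 20*D - 4*m)
96*((h(-4, 2) - 4)/(-2)) - 90 = 96*(((-80 - 20*(-4) - 4*2) - 4)/(-2)) - 90 = 96*(((-80 + 80 - 8) - 4)*(-½)) - 90 = 96*((-8 - 4)*(-½)) - 90 = 96*(-12*(-½)) - 90 = 96*6 - 90 = 576 - 90 = 486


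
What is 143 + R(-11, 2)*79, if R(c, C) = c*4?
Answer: -3333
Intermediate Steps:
R(c, C) = 4*c
143 + R(-11, 2)*79 = 143 + (4*(-11))*79 = 143 - 44*79 = 143 - 3476 = -3333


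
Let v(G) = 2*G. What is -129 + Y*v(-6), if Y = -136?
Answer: 1503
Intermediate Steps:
-129 + Y*v(-6) = -129 - 272*(-6) = -129 - 136*(-12) = -129 + 1632 = 1503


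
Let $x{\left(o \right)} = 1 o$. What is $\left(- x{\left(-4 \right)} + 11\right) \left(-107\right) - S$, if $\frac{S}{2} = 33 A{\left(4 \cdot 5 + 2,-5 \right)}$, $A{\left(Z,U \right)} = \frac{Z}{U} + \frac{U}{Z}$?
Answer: $- \frac{6498}{5} \approx -1299.6$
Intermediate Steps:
$x{\left(o \right)} = o$
$A{\left(Z,U \right)} = \frac{U}{Z} + \frac{Z}{U}$
$S = - \frac{1527}{5}$ ($S = 2 \cdot 33 \left(- \frac{5}{4 \cdot 5 + 2} + \frac{4 \cdot 5 + 2}{-5}\right) = 2 \cdot 33 \left(- \frac{5}{20 + 2} + \left(20 + 2\right) \left(- \frac{1}{5}\right)\right) = 2 \cdot 33 \left(- \frac{5}{22} + 22 \left(- \frac{1}{5}\right)\right) = 2 \cdot 33 \left(\left(-5\right) \frac{1}{22} - \frac{22}{5}\right) = 2 \cdot 33 \left(- \frac{5}{22} - \frac{22}{5}\right) = 2 \cdot 33 \left(- \frac{509}{110}\right) = 2 \left(- \frac{1527}{10}\right) = - \frac{1527}{5} \approx -305.4$)
$\left(- x{\left(-4 \right)} + 11\right) \left(-107\right) - S = \left(\left(-1\right) \left(-4\right) + 11\right) \left(-107\right) - - \frac{1527}{5} = \left(4 + 11\right) \left(-107\right) + \frac{1527}{5} = 15 \left(-107\right) + \frac{1527}{5} = -1605 + \frac{1527}{5} = - \frac{6498}{5}$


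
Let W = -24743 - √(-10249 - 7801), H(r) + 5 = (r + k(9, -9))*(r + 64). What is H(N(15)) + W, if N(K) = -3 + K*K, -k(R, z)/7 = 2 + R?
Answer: 16722 - 95*I*√2 ≈ 16722.0 - 134.35*I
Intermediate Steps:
k(R, z) = -14 - 7*R (k(R, z) = -7*(2 + R) = -14 - 7*R)
N(K) = -3 + K²
H(r) = -5 + (-77 + r)*(64 + r) (H(r) = -5 + (r + (-14 - 7*9))*(r + 64) = -5 + (r + (-14 - 63))*(64 + r) = -5 + (r - 77)*(64 + r) = -5 + (-77 + r)*(64 + r))
W = -24743 - 95*I*√2 (W = -24743 - √(-18050) = -24743 - 95*I*√2 ≈ -24743.0 - 134.35*I)
H(N(15)) + W = (-4933 + (-3 + 15²)² - 13*(-3 + 15²)) + (-24743 - 95*I*√2) = (-4933 + (-3 + 225)² - 13*(-3 + 225)) + (-24743 - 95*I*√2) = (-4933 + 222² - 13*222) + (-24743 - 95*I*√2) = (-4933 + 49284 - 2886) + (-24743 - 95*I*√2) = 41465 + (-24743 - 95*I*√2) = 16722 - 95*I*√2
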